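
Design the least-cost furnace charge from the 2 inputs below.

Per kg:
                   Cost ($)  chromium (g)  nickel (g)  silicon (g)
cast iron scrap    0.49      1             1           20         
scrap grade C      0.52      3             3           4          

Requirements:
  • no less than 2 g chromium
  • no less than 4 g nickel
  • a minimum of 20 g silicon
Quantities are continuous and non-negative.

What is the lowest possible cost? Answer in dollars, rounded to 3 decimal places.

$0.942

Let x1 = kg of cast iron scrap, x2 = kg of scrap grade C.
Minimize 0.49x1 + 0.52x2 s.t.:
  1x1 + 3x2 ≥ 2   (chromium)
  1x1 + 3x2 ≥ 4   (nickel)
  20x1 + 4x2 ≥ 20   (silicon)
  x1, x2 ≥ 0.
Both inputs are positive at the optimum. There the nickel and silicon constraints are tight.
That vertex is x1 = 0.7857, x2 = 1.071.
Objective = 0.49·0.7857 + 0.52·1.071 = 0.94191.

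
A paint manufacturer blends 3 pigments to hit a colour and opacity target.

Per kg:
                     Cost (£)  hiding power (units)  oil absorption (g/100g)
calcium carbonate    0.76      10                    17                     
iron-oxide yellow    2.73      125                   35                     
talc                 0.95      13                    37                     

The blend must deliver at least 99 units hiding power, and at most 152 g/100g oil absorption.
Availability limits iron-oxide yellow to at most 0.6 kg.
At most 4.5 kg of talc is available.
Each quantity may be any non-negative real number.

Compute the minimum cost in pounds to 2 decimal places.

£3.39

Set it up as a linear program. Let x1 = kg of calcium carbonate, x2 = kg of iron-oxide yellow, x3 = kg of talc.
min 0.76x1 + 2.73x2 + 0.95x3 with:
  10x1 + 125x2 + 13x3 ≥ 99   (hiding power)
  17x1 + 35x2 + 37x3 ≤ 152   (oil absorption)
  x2 ≤ 0.6
  x3 ≤ 4.5
  x1, x2, x3 ≥ 0.
The cheapest feasible vertex uses only iron-oxide yellow, talc; calcium carbonate is not used. Binding constraints: hiding power and the iron-oxide yellow cap.
That vertex is x2 = 0.6, x3 = 1.846.
Cost = 2.73·0.6 + 0.95·1.846 = 3.3917.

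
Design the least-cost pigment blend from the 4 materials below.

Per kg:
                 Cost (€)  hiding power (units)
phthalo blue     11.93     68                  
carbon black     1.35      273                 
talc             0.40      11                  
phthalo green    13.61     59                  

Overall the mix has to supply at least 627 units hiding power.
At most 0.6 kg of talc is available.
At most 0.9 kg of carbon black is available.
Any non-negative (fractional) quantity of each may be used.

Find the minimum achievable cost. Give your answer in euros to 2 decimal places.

€67.19

Let x1 = kg of phthalo blue, x2 = kg of carbon black, x3 = kg of talc, x4 = kg of phthalo green.
Minimize 11.93x1 + 1.35x2 + 0.4x3 + 13.61x4 with:
  68x1 + 273x2 + 11x3 + 59x4 ≥ 627   (hiding power)
  x3 ≤ 0.6
  x2 ≤ 0.9
  x1, x2, x3, x4 ≥ 0.
The cheapest feasible vertex uses only phthalo blue, carbon black, talc; phthalo green is not used. The hiding power, the talc cap, the carbon black cap requirements are met with equality.
Solving gives x1 = 5.51, x2 = 0.9, x3 = 0.6.
Objective = 11.93·5.51 + 1.35·0.9 + 0.4·0.6 = 67.1893.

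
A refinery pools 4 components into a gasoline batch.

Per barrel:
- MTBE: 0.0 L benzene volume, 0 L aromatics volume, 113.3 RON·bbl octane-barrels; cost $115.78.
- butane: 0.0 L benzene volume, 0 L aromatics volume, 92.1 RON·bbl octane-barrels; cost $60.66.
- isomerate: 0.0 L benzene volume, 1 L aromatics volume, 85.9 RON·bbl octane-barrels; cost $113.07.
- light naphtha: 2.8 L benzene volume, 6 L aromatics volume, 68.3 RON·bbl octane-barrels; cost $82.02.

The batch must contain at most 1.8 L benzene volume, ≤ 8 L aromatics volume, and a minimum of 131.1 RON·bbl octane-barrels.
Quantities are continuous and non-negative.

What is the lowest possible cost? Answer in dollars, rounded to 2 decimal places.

$86.35

Let x1 = barrels of MTBE, x2 = barrels of butane, x3 = barrels of isomerate, x4 = barrels of light naphtha.
Minimize 115.78x1 + 60.66x2 + 113.07x3 + 82.02x4 subject to:
  2.8x4 ≤ 1.8   (benzene volume)
  1x3 + 6x4 ≤ 8   (aromatics volume)
  113.3x1 + 92.1x2 + 85.9x3 + 68.3x4 ≥ 131.1   (octane-barrels)
  x1, x2, x3, x4 ≥ 0.
The minimum-cost mix takes nothing from MTBE, isomerate, light naphtha — only butane. The octane-barrels requirement is met with equality.
That vertex is x2 = 1.4235.
Total cost: 60.66·1.4235 = 86.3495.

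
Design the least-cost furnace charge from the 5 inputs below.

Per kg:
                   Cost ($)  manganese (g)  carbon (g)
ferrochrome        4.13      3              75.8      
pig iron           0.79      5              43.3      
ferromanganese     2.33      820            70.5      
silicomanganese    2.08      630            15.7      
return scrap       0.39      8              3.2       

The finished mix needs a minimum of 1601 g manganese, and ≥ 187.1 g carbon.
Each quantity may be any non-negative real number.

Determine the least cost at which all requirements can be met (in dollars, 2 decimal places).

$5.44

Let x1 = kg of ferrochrome, x2 = kg of pig iron, x3 = kg of ferromanganese, x4 = kg of silicomanganese, x5 = kg of return scrap.
min 4.13x1 + 0.79x2 + 2.33x3 + 2.08x4 + 0.39x5 with:
  3x1 + 5x2 + 820x3 + 630x4 + 8x5 ≥ 1601   (manganese)
  75.8x1 + 43.3x2 + 70.5x3 + 15.7x4 + 3.2x5 ≥ 187.1   (carbon)
  x1, x2, x3, x4, x5 ≥ 0.
The optimal basis is {pig iron, ferromanganese}; ferrochrome, silicomanganese, return scrap drop out. There the manganese and carbon constraints are tight.
That vertex is x2 = 1.154, x3 = 1.945.
Cost = 0.79·1.154 + 2.33·1.945 = 5.4435.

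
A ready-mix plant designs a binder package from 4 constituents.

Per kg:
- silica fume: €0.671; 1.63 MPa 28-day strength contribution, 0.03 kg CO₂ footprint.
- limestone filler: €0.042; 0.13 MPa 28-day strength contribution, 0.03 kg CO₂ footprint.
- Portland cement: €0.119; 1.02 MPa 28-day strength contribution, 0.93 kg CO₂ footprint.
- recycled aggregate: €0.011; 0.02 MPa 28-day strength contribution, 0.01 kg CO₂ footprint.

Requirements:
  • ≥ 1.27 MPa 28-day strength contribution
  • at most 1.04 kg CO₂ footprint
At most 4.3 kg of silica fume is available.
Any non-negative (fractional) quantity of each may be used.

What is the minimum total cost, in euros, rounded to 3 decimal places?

This is a linear program. Let x1 = kg of silica fume, x2 = kg of limestone filler, x3 = kg of Portland cement, x4 = kg of recycled aggregate.
min 0.671x1 + 0.042x2 + 0.119x3 + 0.011x4 s.t.:
  1.63x1 + 0.13x2 + 1.02x3 + 0.02x4 ≥ 1.27   (28-day strength contribution)
  0.03x1 + 0.03x2 + 0.93x3 + 0.01x4 ≤ 1.04   (CO₂ footprint)
  x1 ≤ 4.3
  x1, x2, x3, x4 ≥ 0.
At the optimum only limestone filler, Portland cement are positive (silica fume, recycled aggregate = 0). Binding constraints: 28-day strength contribution and CO₂ footprint.
So limestone filler = 1.332 kg, Portland cement = 1.075 kg.
Hence cost = 0.042·1.332 + 0.119·1.075 = €0.18387.

€0.184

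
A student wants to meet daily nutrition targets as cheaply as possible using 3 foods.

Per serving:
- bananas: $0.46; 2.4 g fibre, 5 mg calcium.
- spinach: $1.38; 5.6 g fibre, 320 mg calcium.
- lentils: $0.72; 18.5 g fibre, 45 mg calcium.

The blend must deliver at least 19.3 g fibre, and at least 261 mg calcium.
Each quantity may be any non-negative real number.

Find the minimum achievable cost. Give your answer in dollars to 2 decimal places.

Set it up as a linear program. Let x1 = servings of bananas, x2 = servings of spinach, x3 = servings of lentils.
min 0.46x1 + 1.38x2 + 0.72x3 with:
  2.4x1 + 5.6x2 + 18.5x3 ≥ 19.3   (fibre)
  5x1 + 320x2 + 45x3 ≥ 261   (calcium)
  x1, x2, x3 ≥ 0.
At the optimum only spinach, lentils are positive (bananas = 0). The fibre and calcium requirements are met with equality.
Solving gives x2 = 0.6987, x3 = 0.8318.
Objective = 1.38·0.6987 + 0.72·0.8318 = 1.5631.

$1.56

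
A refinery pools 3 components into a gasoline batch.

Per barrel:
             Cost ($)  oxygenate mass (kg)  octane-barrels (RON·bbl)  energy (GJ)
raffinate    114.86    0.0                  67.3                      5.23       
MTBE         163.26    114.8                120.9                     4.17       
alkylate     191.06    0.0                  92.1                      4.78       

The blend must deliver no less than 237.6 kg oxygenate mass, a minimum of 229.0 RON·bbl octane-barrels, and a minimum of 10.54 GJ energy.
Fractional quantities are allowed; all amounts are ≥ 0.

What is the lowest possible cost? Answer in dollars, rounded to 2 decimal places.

Set it up as a linear program. Let x1 = barrels of raffinate, x2 = barrels of MTBE, x3 = barrels of alkylate.
min 114.86x1 + 163.26x2 + 191.06x3 subject to:
  114.8x2 ≥ 237.6   (oxygenate mass)
  67.3x1 + 120.9x2 + 92.1x3 ≥ 229   (octane-barrels)
  5.23x1 + 4.17x2 + 4.78x3 ≥ 10.54   (energy)
  x1, x2, x3 ≥ 0.
At the optimum only raffinate, MTBE are positive (alkylate = 0). There the oxygenate mass and energy constraints are tight.
That vertex is x1 = 0.36509, x2 = 2.0697.
Objective = 114.86·0.36509 + 163.26·2.0697 = 379.8335.

$379.83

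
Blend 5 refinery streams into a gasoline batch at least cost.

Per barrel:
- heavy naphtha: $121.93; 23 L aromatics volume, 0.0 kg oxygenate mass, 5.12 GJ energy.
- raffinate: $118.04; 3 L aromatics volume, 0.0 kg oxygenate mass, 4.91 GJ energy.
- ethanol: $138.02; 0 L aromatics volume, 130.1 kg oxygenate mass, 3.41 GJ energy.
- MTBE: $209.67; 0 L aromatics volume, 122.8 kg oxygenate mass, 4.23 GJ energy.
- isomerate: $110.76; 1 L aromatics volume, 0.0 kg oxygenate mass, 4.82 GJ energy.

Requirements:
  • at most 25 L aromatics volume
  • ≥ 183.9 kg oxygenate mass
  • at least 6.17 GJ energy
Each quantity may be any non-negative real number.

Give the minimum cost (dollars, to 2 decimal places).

Let x1 = barrels of heavy naphtha, x2 = barrels of raffinate, x3 = barrels of ethanol, x4 = barrels of MTBE, x5 = barrels of isomerate.
Minimize 121.93x1 + 118.04x2 + 138.02x3 + 209.67x4 + 110.76x5 with:
  23x1 + 3x2 + 1x5 ≤ 25   (aromatics volume)
  130.1x3 + 122.8x4 ≥ 183.9   (oxygenate mass)
  5.12x1 + 4.91x2 + 3.41x3 + 4.23x4 + 4.82x5 ≥ 6.17   (energy)
  x1, x2, x3, x4, x5 ≥ 0.
At the optimum only ethanol, isomerate are positive (heavy naphtha, raffinate, MTBE = 0). The oxygenate mass and energy requirements are met with equality.
So ethanol = 1.4135 barrels, isomerate = 0.28006 barrels.
Total cost: 138.02·1.4135 + 110.76·0.28006 = 226.1107.

$226.11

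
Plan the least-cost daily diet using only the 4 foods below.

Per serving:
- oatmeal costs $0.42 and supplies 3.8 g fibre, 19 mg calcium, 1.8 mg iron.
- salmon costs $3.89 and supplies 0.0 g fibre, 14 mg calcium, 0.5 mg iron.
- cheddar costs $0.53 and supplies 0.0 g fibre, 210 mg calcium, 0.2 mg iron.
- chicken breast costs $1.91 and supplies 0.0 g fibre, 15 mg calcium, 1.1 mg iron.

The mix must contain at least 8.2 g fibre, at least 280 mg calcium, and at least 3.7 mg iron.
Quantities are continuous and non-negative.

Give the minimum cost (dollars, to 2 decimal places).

Treat it as an LP. Let x1 = servings of oatmeal, x2 = servings of salmon, x3 = servings of cheddar, x4 = servings of chicken breast.
Minimise 0.42x1 + 3.89x2 + 0.53x3 + 1.91x4 s.t.:
  3.8x1 ≥ 8.2   (fibre)
  19x1 + 14x2 + 210x3 + 15x4 ≥ 280   (calcium)
  1.8x1 + 0.5x2 + 0.2x3 + 1.1x4 ≥ 3.7   (iron)
  x1, x2, x3, x4 ≥ 0.
At the optimum only oatmeal, cheddar are positive (salmon, chicken breast = 0). The fibre and calcium requirements are met with equality.
That vertex is x1 = 2.158, x3 = 1.138.
Hence cost = 0.42·2.158 + 0.53·1.138 = $1.5095.

$1.51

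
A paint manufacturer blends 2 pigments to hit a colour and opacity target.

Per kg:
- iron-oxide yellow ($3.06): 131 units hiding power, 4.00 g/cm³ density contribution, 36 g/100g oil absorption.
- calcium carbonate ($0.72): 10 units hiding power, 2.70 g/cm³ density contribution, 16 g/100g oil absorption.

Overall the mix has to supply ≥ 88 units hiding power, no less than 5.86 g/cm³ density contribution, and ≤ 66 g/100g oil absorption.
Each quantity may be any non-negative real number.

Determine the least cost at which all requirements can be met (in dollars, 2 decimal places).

$2.70

Treat it as an LP. Let x1 = kg of iron-oxide yellow, x2 = kg of calcium carbonate.
min 3.06x1 + 0.72x2 subject to:
  131x1 + 10x2 ≥ 88   (hiding power)
  4x1 + 2.7x2 ≥ 5.86   (density contribution)
  36x1 + 16x2 ≤ 66   (oil absorption)
  x1, x2 ≥ 0.
Both inputs are positive at the optimum. Binding constraints: hiding power and density contribution.
So iron-oxide yellow = 0.5706 kg, calcium carbonate = 1.325 kg.
Total cost: 3.06·0.5706 + 0.72·1.325 = 2.7000.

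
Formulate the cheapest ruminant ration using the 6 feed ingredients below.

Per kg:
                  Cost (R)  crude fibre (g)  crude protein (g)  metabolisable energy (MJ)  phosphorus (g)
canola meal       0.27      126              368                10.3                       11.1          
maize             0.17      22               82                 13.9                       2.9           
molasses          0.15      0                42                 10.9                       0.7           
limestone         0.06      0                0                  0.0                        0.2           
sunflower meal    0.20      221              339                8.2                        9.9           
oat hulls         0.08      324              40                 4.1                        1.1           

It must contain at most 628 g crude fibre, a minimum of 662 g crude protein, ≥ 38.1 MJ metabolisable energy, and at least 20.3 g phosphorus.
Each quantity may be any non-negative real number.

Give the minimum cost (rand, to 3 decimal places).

R0.616

Let x1 = kg of canola meal, x2 = kg of maize, x3 = kg of molasses, x4 = kg of limestone, x5 = kg of sunflower meal, x6 = kg of oat hulls.
min 0.27x1 + 0.17x2 + 0.15x3 + 0.06x4 + 0.2x5 + 0.08x6 s.t.:
  126x1 + 22x2 + 221x5 + 324x6 ≤ 628   (crude fibre)
  368x1 + 82x2 + 42x3 + 339x5 + 40x6 ≥ 662   (crude protein)
  10.3x1 + 13.9x2 + 10.9x3 + 8.2x5 + 4.1x6 ≥ 38.1   (metabolisable energy)
  11.1x1 + 2.9x2 + 0.7x3 + 0.2x4 + 9.9x5 + 1.1x6 ≥ 20.3   (phosphorus)
  x1, x2, x3, x4, x5, x6 ≥ 0.
The optimal basis is {maize, sunflower meal}; canola meal, molasses, limestone, oat hulls drop out. The metabolisable energy and phosphorus requirements are met with equality.
So maize = 1.851 kg, sunflower meal = 1.508 kg.
Hence cost = 0.17·1.851 + 0.2·1.508 = R0.61627.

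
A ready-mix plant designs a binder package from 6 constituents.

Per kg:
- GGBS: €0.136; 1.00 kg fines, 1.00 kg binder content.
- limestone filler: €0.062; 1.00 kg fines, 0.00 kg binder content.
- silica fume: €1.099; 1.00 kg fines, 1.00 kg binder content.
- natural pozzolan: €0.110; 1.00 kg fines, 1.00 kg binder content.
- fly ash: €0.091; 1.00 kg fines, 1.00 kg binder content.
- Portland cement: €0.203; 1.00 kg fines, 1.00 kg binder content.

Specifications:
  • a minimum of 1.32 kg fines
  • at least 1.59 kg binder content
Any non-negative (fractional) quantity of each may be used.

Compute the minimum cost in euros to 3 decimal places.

This is a linear program. Let x1 = kg of GGBS, x2 = kg of limestone filler, x3 = kg of silica fume, x4 = kg of natural pozzolan, x5 = kg of fly ash, x6 = kg of Portland cement.
Minimise 0.136x1 + 0.062x2 + 1.099x3 + 0.11x4 + 0.091x5 + 0.203x6 with:
  1x1 + 1x2 + 1x3 + 1x4 + 1x5 + 1x6 ≥ 1.32   (fines)
  1x1 + 1x3 + 1x4 + 1x5 + 1x6 ≥ 1.59   (binder content)
  x1, x2, x3, x4, x5, x6 ≥ 0.
The minimum-cost mix takes nothing from GGBS, limestone filler, silica fume, natural pozzolan, Portland cement — only fly ash. The binder content requirement is met with equality.
Optimal quantities: fly ash = 1.59 kg.
Total cost: 0.091·1.59 = 0.14469.

€0.145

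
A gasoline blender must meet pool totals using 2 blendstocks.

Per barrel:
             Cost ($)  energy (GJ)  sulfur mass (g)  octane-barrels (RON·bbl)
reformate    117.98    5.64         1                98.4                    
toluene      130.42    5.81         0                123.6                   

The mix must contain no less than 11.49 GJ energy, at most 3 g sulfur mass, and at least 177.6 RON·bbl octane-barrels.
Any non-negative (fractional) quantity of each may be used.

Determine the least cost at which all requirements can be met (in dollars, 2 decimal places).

$240.35

This is a linear program. Let x1 = barrels of reformate, x2 = barrels of toluene.
Minimize 117.98x1 + 130.42x2 s.t.:
  5.64x1 + 5.81x2 ≥ 11.49   (energy)
  1x1 ≤ 3   (sulfur mass)
  98.4x1 + 123.6x2 ≥ 177.6   (octane-barrels)
  x1, x2 ≥ 0.
The minimum-cost mix takes nothing from toluene — only reformate. There the energy constraint is tight.
That vertex is x1 = 2.0372.
Total cost: 117.98·2.0372 = 240.3489.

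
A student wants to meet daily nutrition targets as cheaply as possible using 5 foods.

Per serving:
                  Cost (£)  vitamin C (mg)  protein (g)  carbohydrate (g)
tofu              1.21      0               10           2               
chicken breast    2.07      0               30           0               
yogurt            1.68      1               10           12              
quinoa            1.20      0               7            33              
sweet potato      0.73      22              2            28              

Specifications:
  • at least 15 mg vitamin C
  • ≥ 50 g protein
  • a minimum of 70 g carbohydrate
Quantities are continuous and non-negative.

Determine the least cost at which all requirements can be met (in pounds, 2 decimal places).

Treat it as an LP. Let x1 = servings of tofu, x2 = servings of chicken breast, x3 = servings of yogurt, x4 = servings of quinoa, x5 = servings of sweet potato.
Minimise 1.21x1 + 2.07x2 + 1.68x3 + 1.2x4 + 0.73x5 with:
  1x3 + 22x5 ≥ 15   (vitamin C)
  10x1 + 30x2 + 10x3 + 7x4 + 2x5 ≥ 50   (protein)
  2x1 + 12x3 + 33x4 + 28x5 ≥ 70   (carbohydrate)
  x1, x2, x3, x4, x5 ≥ 0.
The cheapest feasible vertex uses only chicken breast, sweet potato; tofu, yogurt, quinoa are not used. There the protein and carbohydrate constraints are tight.
That vertex is x2 = 1.5, x5 = 2.5.
Cost = 2.07·1.5 + 0.73·2.5 = 4.9300.

£4.93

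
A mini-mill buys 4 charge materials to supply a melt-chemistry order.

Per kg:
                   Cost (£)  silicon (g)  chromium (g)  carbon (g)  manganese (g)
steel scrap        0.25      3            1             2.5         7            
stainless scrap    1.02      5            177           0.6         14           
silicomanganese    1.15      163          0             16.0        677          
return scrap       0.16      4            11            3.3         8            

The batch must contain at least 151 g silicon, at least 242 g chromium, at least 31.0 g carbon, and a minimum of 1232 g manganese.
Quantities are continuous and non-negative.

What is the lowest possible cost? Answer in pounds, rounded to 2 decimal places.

£3.50

Let x1 = kg of steel scrap, x2 = kg of stainless scrap, x3 = kg of silicomanganese, x4 = kg of return scrap.
Minimise 0.25x1 + 1.02x2 + 1.15x3 + 0.16x4 s.t.:
  3x1 + 5x2 + 163x3 + 4x4 ≥ 151   (silicon)
  1x1 + 177x2 + 11x4 ≥ 242   (chromium)
  2.5x1 + 0.6x2 + 16x3 + 3.3x4 ≥ 31   (carbon)
  7x1 + 14x2 + 677x3 + 8x4 ≥ 1232   (manganese)
  x1, x2, x3, x4 ≥ 0.
The minimum-cost mix takes nothing from steel scrap — only stainless scrap, silicomanganese, return scrap. There the chromium, carbon, manganese constraints are tight.
Solving gives x2 = 1.337, x3 = 1.786, x4 = 0.4897.
Cost = 1.02·1.337 + 1.15·1.786 + 0.16·0.4897 = 3.4960.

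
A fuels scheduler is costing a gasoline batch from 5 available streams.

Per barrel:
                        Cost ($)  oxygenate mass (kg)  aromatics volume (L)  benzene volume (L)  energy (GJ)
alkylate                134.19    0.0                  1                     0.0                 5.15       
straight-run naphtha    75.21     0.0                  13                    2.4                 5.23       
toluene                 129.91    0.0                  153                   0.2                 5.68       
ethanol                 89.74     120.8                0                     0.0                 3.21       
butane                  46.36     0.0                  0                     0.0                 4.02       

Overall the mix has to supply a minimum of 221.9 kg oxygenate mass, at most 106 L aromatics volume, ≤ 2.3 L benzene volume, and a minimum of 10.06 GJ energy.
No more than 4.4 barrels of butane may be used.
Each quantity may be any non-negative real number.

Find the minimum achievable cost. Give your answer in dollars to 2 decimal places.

Let x1 = barrels of alkylate, x2 = barrels of straight-run naphtha, x3 = barrels of toluene, x4 = barrels of ethanol, x5 = barrels of butane.
min 134.19x1 + 75.21x2 + 129.91x3 + 89.74x4 + 46.36x5 subject to:
  120.8x4 ≥ 221.9   (oxygenate mass)
  1x1 + 13x2 + 153x3 ≤ 106   (aromatics volume)
  2.4x2 + 0.2x3 ≤ 2.3   (benzene volume)
  5.15x1 + 5.23x2 + 5.68x3 + 3.21x4 + 4.02x5 ≥ 10.06   (energy)
  x5 ≤ 4.4
  x1, x2, x3, x4, x5 ≥ 0.
At the optimum only ethanol, butane are positive (alkylate, straight-run naphtha, toluene = 0). The oxygenate mass and energy requirements are met with equality.
Optimal quantities: ethanol = 1.8369 barrels, butane = 1.0357 barrels.
Hence cost = 89.74·1.8369 + 46.36·1.0357 = $212.8585.

$212.86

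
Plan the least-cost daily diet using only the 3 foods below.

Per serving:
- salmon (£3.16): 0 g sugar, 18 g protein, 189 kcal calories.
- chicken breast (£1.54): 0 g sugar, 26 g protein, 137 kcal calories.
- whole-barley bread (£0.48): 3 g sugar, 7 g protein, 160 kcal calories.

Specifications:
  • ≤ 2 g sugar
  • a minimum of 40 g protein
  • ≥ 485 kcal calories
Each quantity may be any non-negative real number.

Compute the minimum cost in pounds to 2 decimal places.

Treat it as an LP. Let x1 = servings of salmon, x2 = servings of chicken breast, x3 = servings of whole-barley bread.
min 3.16x1 + 1.54x2 + 0.48x3 subject to:
  3x3 ≤ 2   (sugar)
  18x1 + 26x2 + 7x3 ≥ 40   (protein)
  189x1 + 137x2 + 160x3 ≥ 485   (calories)
  x1, x2, x3 ≥ 0.
At the optimum only chicken breast, whole-barley bread are positive (salmon = 0). There the sugar and calories constraints are tight.
So chicken breast = 2.762 servings, whole-barley bread = 0.6667 servings.
Cost = 1.54·2.762 + 0.48·0.6667 = 4.5735.

£4.57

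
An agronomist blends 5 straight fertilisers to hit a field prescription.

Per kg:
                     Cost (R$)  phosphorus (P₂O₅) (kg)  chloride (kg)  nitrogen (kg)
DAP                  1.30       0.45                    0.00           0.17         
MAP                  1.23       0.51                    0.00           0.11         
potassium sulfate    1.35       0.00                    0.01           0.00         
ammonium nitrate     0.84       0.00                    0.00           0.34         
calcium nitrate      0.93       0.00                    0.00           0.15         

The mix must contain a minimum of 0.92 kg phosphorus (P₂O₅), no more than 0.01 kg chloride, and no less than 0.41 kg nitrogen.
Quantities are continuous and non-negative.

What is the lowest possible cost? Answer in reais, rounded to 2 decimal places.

This is a linear program. Let x1 = kg of DAP, x2 = kg of MAP, x3 = kg of potassium sulfate, x4 = kg of ammonium nitrate, x5 = kg of calcium nitrate.
min 1.3x1 + 1.23x2 + 1.35x3 + 0.84x4 + 0.93x5 with:
  0.45x1 + 0.51x2 ≥ 0.92   (phosphorus (P₂O₅))
  0.01x3 ≤ 0.01   (chloride)
  0.17x1 + 0.11x2 + 0.34x4 + 0.15x5 ≥ 0.41   (nitrogen)
  x1, x2, x3, x4, x5 ≥ 0.
At the optimum only MAP, ammonium nitrate are positive (DAP, potassium sulfate, calcium nitrate = 0). The phosphorus (P₂O₅) and nitrogen requirements are met with equality.
So MAP = 1.804 kg, ammonium nitrate = 0.6223 kg.
Hence cost = 1.23·1.804 + 0.84·0.6223 = R$2.7417.

R$2.74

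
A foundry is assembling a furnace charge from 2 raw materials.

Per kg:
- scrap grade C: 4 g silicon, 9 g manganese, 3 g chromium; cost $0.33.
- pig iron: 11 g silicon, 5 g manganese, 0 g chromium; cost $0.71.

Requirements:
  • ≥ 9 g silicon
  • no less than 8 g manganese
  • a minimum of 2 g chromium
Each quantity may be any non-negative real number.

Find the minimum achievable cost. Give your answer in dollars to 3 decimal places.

Let x1 = kg of scrap grade C, x2 = kg of pig iron.
min 0.33x1 + 0.71x2 with:
  4x1 + 11x2 ≥ 9   (silicon)
  9x1 + 5x2 ≥ 8   (manganese)
  3x1 ≥ 2   (chromium)
  x1, x2 ≥ 0.
Both inputs are positive at the optimum. The silicon and chromium requirements are met with equality.
So scrap grade C = 0.6667 kg, pig iron = 0.5758 kg.
Cost = 0.33·0.6667 + 0.71·0.5758 = 0.62883.

$0.629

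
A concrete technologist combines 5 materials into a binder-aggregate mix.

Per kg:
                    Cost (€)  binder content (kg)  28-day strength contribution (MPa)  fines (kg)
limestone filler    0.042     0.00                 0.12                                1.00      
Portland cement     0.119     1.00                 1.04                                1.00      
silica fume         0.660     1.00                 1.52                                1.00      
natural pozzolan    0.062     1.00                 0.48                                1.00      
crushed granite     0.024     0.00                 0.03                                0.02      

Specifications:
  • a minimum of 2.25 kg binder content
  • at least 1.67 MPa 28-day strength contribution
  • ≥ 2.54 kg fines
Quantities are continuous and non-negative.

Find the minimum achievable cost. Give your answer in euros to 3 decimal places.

€0.203

Let x1 = kg of limestone filler, x2 = kg of Portland cement, x3 = kg of silica fume, x4 = kg of natural pozzolan, x5 = kg of crushed granite.
min 0.042x1 + 0.119x2 + 0.66x3 + 0.062x4 + 0.024x5 with:
  1x2 + 1x3 + 1x4 ≥ 2.25   (binder content)
  0.12x1 + 1.04x2 + 1.52x3 + 0.48x4 + 0.03x5 ≥ 1.67   (28-day strength contribution)
  1x1 + 1x2 + 1x3 + 1x4 + 0.02x5 ≥ 2.54   (fines)
  x1, x2, x3, x4, x5 ≥ 0.
At the optimum only Portland cement, natural pozzolan are positive (limestone filler, silica fume, crushed granite = 0). The 28-day strength contribution and fines requirements are met with equality.
Solving gives x2 = 0.805, x4 = 1.735.
Total cost: 0.119·0.805 + 0.062·1.735 = 0.20337.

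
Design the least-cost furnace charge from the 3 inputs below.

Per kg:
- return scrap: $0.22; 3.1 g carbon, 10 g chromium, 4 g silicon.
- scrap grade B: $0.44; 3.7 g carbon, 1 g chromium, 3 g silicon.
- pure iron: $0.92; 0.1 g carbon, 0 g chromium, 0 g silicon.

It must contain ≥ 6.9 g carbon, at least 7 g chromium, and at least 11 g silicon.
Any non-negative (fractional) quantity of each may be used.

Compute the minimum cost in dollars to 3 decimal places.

$0.605

This is a linear program. Let x1 = kg of return scrap, x2 = kg of scrap grade B, x3 = kg of pure iron.
Minimize 0.22x1 + 0.44x2 + 0.92x3 s.t.:
  3.1x1 + 3.7x2 + 0.1x3 ≥ 6.9   (carbon)
  10x1 + 1x2 ≥ 7   (chromium)
  4x1 + 3x2 ≥ 11   (silicon)
  x1, x2, x3 ≥ 0.
The minimum-cost mix takes nothing from scrap grade B, pure iron — only return scrap. The silicon requirement is met with equality.
Optimal quantities: return scrap = 2.75 kg.
Total cost: 0.22·2.75 = 0.60500.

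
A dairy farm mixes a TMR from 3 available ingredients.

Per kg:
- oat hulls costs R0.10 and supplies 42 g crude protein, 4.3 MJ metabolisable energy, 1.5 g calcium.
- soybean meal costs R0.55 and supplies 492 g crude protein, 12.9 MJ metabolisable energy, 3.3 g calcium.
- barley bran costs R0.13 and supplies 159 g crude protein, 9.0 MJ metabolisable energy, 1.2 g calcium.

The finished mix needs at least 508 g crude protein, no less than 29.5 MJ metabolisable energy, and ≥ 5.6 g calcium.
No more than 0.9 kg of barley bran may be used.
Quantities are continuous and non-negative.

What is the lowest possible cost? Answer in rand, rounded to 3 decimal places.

R0.721

Let x1 = kg of oat hulls, x2 = kg of soybean meal, x3 = kg of barley bran.
Minimise 0.1x1 + 0.55x2 + 0.13x3 with:
  42x1 + 492x2 + 159x3 ≥ 508   (crude protein)
  4.3x1 + 12.9x2 + 9x3 ≥ 29.5   (metabolisable energy)
  1.5x1 + 3.3x2 + 1.2x3 ≥ 5.6   (calcium)
  x3 ≤ 0.9
  x1, x2, x3 ≥ 0.
All 3 inputs are positive at the optimum. Binding constraints: crude protein, metabolisable energy, the barley bran cap.
That vertex is x1 = 3.699, x2 = 0.4259, x3 = 0.9.
Hence cost = 0.1·3.699 + 0.55·0.4259 + 0.13·0.9 = R0.72115.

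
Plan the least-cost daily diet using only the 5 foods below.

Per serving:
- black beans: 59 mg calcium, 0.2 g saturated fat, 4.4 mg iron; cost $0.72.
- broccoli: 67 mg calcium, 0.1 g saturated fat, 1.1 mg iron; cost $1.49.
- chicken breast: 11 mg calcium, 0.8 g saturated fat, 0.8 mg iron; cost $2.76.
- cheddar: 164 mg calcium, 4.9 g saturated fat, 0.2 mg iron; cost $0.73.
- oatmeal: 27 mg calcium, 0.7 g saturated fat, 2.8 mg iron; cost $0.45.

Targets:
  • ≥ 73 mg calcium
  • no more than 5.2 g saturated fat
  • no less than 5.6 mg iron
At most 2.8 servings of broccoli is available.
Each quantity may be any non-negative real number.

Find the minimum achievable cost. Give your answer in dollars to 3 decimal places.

$0.915

Let x1 = servings of black beans, x2 = servings of broccoli, x3 = servings of chicken breast, x4 = servings of cheddar, x5 = servings of oatmeal.
Minimize 0.72x1 + 1.49x2 + 2.76x3 + 0.73x4 + 0.45x5 s.t.:
  59x1 + 67x2 + 11x3 + 164x4 + 27x5 ≥ 73   (calcium)
  0.2x1 + 0.1x2 + 0.8x3 + 4.9x4 + 0.7x5 ≤ 5.2   (saturated fat)
  4.4x1 + 1.1x2 + 0.8x3 + 0.2x4 + 2.8x5 ≥ 5.6   (iron)
  x2 ≤ 2.8
  x1, x2, x3, x4, x5 ≥ 0.
At the optimum only black beans, oatmeal are positive (broccoli, chicken breast, cheddar = 0). The calcium and iron requirements are met with equality.
That vertex is x1 = 1.147, x5 = 0.1983.
Hence cost = 0.72·1.147 + 0.45·0.1983 = $0.91508.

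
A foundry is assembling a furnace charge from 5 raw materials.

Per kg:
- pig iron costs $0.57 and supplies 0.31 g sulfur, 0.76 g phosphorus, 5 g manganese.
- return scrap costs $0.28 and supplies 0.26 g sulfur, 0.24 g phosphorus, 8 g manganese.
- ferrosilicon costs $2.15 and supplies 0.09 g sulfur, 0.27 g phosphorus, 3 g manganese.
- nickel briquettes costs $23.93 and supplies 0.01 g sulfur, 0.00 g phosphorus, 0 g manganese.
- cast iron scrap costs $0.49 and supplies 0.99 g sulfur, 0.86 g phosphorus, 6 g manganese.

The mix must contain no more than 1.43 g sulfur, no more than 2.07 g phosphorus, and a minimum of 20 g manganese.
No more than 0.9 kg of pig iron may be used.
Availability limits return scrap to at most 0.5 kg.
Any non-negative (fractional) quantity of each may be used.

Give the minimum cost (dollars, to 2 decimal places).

$6.05

Let x1 = kg of pig iron, x2 = kg of return scrap, x3 = kg of ferrosilicon, x4 = kg of nickel briquettes, x5 = kg of cast iron scrap.
Minimise 0.57x1 + 0.28x2 + 2.15x3 + 23.93x4 + 0.49x5 subject to:
  0.31x1 + 0.26x2 + 0.09x3 + 0.01x4 + 0.99x5 ≤ 1.43   (sulfur)
  0.76x1 + 0.24x2 + 0.27x3 + 0.86x5 ≤ 2.07   (phosphorus)
  5x1 + 8x2 + 3x3 + 6x5 ≥ 20   (manganese)
  x1 ≤ 0.9
  x2 ≤ 0.5
  x1, x2, x3, x4, x5 ≥ 0.
The cheapest feasible vertex uses only pig iron, return scrap, ferrosilicon, cast iron scrap; nickel briquettes is not used. The sulfur, phosphorus, manganese, the return scrap cap requirements are met with equality.
That vertex is x1 = 0.7539, x2 = 0.5, x3 = 2.35, x5 = 0.8634.
Total cost: 0.57·0.7539 + 0.28·0.5 + 2.15·2.35 + 0.49·0.8634 = 6.0453.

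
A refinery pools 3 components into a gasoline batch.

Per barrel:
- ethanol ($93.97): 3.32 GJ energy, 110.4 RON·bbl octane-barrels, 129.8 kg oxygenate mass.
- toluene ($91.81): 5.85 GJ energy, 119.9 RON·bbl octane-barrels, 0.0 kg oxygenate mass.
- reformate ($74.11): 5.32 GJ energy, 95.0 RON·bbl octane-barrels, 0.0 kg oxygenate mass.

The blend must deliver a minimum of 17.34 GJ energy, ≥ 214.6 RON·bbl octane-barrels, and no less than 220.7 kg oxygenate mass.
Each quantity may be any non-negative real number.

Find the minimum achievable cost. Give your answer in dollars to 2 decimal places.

Let x1 = barrels of ethanol, x2 = barrels of toluene, x3 = barrels of reformate.
Minimise 93.97x1 + 91.81x2 + 74.11x3 subject to:
  3.32x1 + 5.85x2 + 5.32x3 ≥ 17.34   (energy)
  110.4x1 + 119.9x2 + 95x3 ≥ 214.6   (octane-barrels)
  129.8x1 ≥ 220.7   (oxygenate mass)
  x1, x2, x3 ≥ 0.
The minimum-cost mix takes nothing from toluene — only ethanol, reformate. There the energy and oxygenate mass constraints are tight.
Solving gives x1 = 1.7003, x3 = 2.1983.
Total cost: 93.97·1.7003 + 74.11·2.1983 = 322.6932.

$322.69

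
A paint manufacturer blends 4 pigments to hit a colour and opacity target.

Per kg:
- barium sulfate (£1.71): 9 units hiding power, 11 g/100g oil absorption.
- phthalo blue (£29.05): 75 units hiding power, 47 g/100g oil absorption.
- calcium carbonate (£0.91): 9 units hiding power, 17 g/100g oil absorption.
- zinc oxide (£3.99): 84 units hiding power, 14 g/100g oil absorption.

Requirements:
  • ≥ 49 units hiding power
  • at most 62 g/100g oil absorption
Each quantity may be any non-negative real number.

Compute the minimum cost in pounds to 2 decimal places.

Let x1 = kg of barium sulfate, x2 = kg of phthalo blue, x3 = kg of calcium carbonate, x4 = kg of zinc oxide.
Minimize 1.71x1 + 29.05x2 + 0.91x3 + 3.99x4 subject to:
  9x1 + 75x2 + 9x3 + 84x4 ≥ 49   (hiding power)
  11x1 + 47x2 + 17x3 + 14x4 ≤ 62   (oil absorption)
  x1, x2, x3, x4 ≥ 0.
The minimum-cost mix takes nothing from barium sulfate, phthalo blue, calcium carbonate — only zinc oxide. There the hiding power constraint is tight.
That vertex is x4 = 0.5833.
Cost = 3.99·0.5833 = 2.3274.

£2.33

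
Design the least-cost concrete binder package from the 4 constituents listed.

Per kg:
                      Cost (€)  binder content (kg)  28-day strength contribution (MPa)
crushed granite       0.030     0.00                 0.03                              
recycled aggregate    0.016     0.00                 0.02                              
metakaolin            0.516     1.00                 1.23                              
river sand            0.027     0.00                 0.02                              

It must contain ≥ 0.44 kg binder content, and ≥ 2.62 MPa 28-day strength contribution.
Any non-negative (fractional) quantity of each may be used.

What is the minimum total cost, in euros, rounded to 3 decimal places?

Let x1 = kg of crushed granite, x2 = kg of recycled aggregate, x3 = kg of metakaolin, x4 = kg of river sand.
Minimise 0.03x1 + 0.016x2 + 0.516x3 + 0.027x4 subject to:
  1x3 ≥ 0.44   (binder content)
  0.03x1 + 0.02x2 + 1.23x3 + 0.02x4 ≥ 2.62   (28-day strength contribution)
  x1, x2, x3, x4 ≥ 0.
The cheapest feasible vertex uses only metakaolin; crushed granite, recycled aggregate, river sand are not used. The 28-day strength contribution requirement is met with equality.
Solving gives x3 = 2.13.
Objective = 0.516·2.13 = 1.09908.

€1.099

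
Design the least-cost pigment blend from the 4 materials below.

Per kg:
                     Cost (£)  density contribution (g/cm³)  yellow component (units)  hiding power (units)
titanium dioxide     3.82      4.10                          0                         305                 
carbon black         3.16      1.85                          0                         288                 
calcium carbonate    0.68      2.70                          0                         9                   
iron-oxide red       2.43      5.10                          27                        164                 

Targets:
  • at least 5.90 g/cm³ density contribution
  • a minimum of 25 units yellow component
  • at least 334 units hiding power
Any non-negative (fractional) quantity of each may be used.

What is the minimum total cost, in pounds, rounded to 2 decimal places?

£4.25

Let x1 = kg of titanium dioxide, x2 = kg of carbon black, x3 = kg of calcium carbonate, x4 = kg of iron-oxide red.
Minimize 3.82x1 + 3.16x2 + 0.68x3 + 2.43x4 subject to:
  4.1x1 + 1.85x2 + 2.7x3 + 5.1x4 ≥ 5.9   (density contribution)
  27x4 ≥ 25   (yellow component)
  305x1 + 288x2 + 9x3 + 164x4 ≥ 334   (hiding power)
  x1, x2, x3, x4 ≥ 0.
The minimum-cost mix takes nothing from titanium dioxide, calcium carbonate — only carbon black, iron-oxide red. There the density contribution and hiding power constraints are tight.
Optimal quantities: carbon black = 0.6314 kg, iron-oxide red = 0.9278 kg.
Total cost: 3.16·0.6314 + 2.43·0.9278 = 4.2498.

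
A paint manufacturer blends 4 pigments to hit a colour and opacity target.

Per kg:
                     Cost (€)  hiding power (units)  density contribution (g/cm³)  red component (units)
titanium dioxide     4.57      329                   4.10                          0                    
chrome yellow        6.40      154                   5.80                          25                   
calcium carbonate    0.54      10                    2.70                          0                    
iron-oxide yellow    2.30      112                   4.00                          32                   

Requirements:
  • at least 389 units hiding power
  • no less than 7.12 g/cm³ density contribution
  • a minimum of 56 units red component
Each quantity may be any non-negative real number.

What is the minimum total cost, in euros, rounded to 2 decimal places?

€6.71

This is a linear program. Let x1 = kg of titanium dioxide, x2 = kg of chrome yellow, x3 = kg of calcium carbonate, x4 = kg of iron-oxide yellow.
min 4.57x1 + 6.4x2 + 0.54x3 + 2.3x4 with:
  329x1 + 154x2 + 10x3 + 112x4 ≥ 389   (hiding power)
  4.1x1 + 5.8x2 + 2.7x3 + 4x4 ≥ 7.12   (density contribution)
  25x2 + 32x4 ≥ 56   (red component)
  x1, x2, x3, x4 ≥ 0.
The optimal basis is {titanium dioxide, iron-oxide yellow}; chrome yellow, calcium carbonate drop out. The hiding power and red component requirements are met with equality.
Solving gives x1 = 0.5866, x4 = 1.75.
Cost = 4.57·0.5866 + 2.3·1.75 = 6.7058.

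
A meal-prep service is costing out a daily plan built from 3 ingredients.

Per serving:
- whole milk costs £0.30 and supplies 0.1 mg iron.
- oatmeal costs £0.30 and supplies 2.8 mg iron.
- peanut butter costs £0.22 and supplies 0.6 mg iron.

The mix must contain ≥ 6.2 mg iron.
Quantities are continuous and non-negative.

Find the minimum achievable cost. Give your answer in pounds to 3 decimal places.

Treat it as an LP. Let x1 = servings of whole milk, x2 = servings of oatmeal, x3 = servings of peanut butter.
Minimise 0.3x1 + 0.3x2 + 0.22x3 with:
  0.1x1 + 2.8x2 + 0.6x3 ≥ 6.2   (iron)
  x1, x2, x3 ≥ 0.
At the optimum only oatmeal is positive (whole milk, peanut butter = 0). The iron requirement is met with equality.
Solving gives x2 = 2.214.
Objective = 0.3·2.214 = 0.66420.

£0.664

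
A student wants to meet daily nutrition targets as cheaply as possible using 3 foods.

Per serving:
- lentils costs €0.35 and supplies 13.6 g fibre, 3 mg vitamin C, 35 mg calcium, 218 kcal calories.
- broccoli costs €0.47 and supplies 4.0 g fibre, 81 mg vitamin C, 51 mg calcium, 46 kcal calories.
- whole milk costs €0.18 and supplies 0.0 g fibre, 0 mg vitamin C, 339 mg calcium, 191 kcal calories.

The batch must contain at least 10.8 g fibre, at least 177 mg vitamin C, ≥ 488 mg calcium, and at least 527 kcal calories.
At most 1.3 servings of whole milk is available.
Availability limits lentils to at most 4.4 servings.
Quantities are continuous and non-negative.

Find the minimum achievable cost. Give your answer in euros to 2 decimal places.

Let x1 = servings of lentils, x2 = servings of broccoli, x3 = servings of whole milk.
Minimize 0.35x1 + 0.47x2 + 0.18x3 s.t.:
  13.6x1 + 4x2 ≥ 10.8   (fibre)
  3x1 + 81x2 ≥ 177   (vitamin C)
  35x1 + 51x2 + 339x3 ≥ 488   (calcium)
  218x1 + 46x2 + 191x3 ≥ 527   (calories)
  x3 ≤ 1.3
  x1 ≤ 4.4
  x1, x2, x3 ≥ 0.
The optimal mix uses every input. The vitamin C, calories, the whole milk cap requirements are met with equality.
That vertex is x1 = 0.8238, x2 = 2.155, x3 = 1.3.
Objective = 0.35·0.8238 + 0.47·2.155 + 0.18·1.3 = 1.5352.

€1.54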